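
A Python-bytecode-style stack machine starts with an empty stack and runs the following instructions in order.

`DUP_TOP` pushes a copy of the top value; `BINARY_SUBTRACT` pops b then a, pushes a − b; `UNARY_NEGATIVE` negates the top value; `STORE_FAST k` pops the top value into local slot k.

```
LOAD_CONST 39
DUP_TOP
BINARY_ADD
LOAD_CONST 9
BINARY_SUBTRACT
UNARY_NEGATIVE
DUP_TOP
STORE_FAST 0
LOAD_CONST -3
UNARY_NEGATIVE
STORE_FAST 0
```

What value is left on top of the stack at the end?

LOAD_CONST 39   -> 39
DUP_TOP         -> 39 39
BINARY_ADD      -> 78
LOAD_CONST 9    -> 78 9
BINARY_SUBTRACT -> 69
UNARY_NEGATIVE  -> -69
DUP_TOP         -> -69 -69
STORE_FAST 0    -> -69
LOAD_CONST -3   -> -69 -3
UNARY_NEGATIVE  -> -69 3
STORE_FAST 0    -> -69

-69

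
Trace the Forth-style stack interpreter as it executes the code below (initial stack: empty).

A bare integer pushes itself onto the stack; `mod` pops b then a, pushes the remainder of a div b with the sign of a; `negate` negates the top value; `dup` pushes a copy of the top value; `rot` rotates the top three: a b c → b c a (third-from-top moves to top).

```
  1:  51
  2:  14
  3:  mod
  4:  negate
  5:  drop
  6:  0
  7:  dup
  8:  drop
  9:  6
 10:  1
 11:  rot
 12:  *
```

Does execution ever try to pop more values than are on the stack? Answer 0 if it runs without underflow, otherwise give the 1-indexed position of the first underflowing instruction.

0

51     -> [51]
14     -> [51, 14]
mod    -> [9]
negate -> [-9]
drop   -> []
0      -> [0]
dup    -> [0, 0]
drop   -> [0]
6      -> [0, 6]
1      -> [0, 6, 1]
rot    -> [6, 1, 0]
*      -> [6, 0]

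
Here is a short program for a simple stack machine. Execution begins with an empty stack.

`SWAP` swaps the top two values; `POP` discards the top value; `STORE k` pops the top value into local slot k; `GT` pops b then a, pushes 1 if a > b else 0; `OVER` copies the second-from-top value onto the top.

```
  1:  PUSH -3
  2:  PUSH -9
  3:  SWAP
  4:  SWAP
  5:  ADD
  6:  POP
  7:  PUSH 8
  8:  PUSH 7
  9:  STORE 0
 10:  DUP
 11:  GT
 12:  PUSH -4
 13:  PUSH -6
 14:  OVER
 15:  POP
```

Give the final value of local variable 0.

PUSH -3 -> [-3]
PUSH -9 -> [-3, -9]
SWAP    -> [-9, -3]
SWAP    -> [-3, -9]
ADD     -> [-12]
POP     -> []
PUSH 8  -> [8]
PUSH 7  -> [8, 7]
STORE 0 -> [8]
DUP     -> [8, 8]
GT      -> [0]
PUSH -4 -> [0, -4]
PUSH -6 -> [0, -4, -6]
OVER    -> [0, -4, -6, -4]
POP     -> [0, -4, -6]

7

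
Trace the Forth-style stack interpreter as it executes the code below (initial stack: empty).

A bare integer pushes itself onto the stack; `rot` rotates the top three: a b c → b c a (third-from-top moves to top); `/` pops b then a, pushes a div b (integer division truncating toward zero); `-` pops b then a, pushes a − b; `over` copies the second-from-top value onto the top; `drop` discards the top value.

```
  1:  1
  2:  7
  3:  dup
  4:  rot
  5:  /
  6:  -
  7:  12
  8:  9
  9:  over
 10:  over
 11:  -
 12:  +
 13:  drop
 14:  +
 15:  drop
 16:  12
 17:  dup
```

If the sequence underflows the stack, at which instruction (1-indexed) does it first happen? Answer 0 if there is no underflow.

0

1     1
7     1 7
dup   1 7 7
rot   7 7 1
/     7 7
-     0
12    0 12
9     0 12 9
over  0 12 9 12
over  0 12 9 12 9
-     0 12 9 3
+     0 12 12
drop  0 12
+     12
drop  (empty)
12    12
dup   12 12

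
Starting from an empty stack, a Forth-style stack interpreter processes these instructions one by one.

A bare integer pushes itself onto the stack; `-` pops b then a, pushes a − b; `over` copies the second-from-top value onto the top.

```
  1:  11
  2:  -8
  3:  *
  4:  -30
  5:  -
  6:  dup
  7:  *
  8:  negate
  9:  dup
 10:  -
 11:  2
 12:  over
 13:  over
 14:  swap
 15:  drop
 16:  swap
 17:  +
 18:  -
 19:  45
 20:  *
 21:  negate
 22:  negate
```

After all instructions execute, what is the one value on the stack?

-180

11     : 11
-8     : 11 -8
*      : -88
-30    : -88 -30
-      : -58
dup    : -58 -58
*      : 3364
negate : -3364
dup    : -3364 -3364
-      : 0
2      : 0 2
over   : 0 2 0
over   : 0 2 0 2
swap   : 0 2 2 0
drop   : 0 2 2
swap   : 0 2 2
+      : 0 4
-      : -4
45     : -4 45
*      : -180
negate : 180
negate : -180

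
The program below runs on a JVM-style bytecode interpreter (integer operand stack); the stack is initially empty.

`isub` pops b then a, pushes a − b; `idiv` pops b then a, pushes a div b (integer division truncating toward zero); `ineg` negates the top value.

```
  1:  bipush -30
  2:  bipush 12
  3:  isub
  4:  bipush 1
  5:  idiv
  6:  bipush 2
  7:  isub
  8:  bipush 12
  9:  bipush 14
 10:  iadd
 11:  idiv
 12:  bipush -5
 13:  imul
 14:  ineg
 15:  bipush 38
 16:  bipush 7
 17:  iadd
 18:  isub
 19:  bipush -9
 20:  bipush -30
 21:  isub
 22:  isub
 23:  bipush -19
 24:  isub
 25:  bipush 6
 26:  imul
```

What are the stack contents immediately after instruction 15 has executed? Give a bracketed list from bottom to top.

bipush -30 → -30
bipush 12  → -30 12
isub       → -42
bipush 1   → -42 1
idiv       → -42
bipush 2   → -42 2
isub       → -44
bipush 12  → -44 12
bipush 14  → -44 12 14
iadd       → -44 26
idiv       → -1
bipush -5  → -1 -5
imul       → 5
ineg       → -5
bipush 38  → -5 38

[-5, 38]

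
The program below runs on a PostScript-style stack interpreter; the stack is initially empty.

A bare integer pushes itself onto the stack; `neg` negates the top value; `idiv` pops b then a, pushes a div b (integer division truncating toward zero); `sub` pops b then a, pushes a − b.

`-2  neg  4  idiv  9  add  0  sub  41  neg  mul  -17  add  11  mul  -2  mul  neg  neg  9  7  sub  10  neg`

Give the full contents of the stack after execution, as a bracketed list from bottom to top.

-2   : [-2]
neg  : [2]
4    : [2, 4]
idiv : [0]
9    : [0, 9]
add  : [9]
0    : [9, 0]
sub  : [9]
41   : [9, 41]
neg  : [9, -41]
mul  : [-369]
-17  : [-369, -17]
add  : [-386]
11   : [-386, 11]
mul  : [-4246]
-2   : [-4246, -2]
mul  : [8492]
neg  : [-8492]
neg  : [8492]
9    : [8492, 9]
7    : [8492, 9, 7]
sub  : [8492, 2]
10   : [8492, 2, 10]
neg  : [8492, 2, -10]

[8492, 2, -10]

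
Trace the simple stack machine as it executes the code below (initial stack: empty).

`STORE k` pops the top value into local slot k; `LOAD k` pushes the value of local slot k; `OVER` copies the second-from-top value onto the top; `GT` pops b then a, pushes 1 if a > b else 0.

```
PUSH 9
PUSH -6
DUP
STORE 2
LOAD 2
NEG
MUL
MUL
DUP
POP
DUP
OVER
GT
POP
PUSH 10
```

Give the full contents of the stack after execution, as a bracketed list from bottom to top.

[-324, 10]

PUSH 9  : 9
PUSH -6 : 9 -6
DUP     : 9 -6 -6
STORE 2 : 9 -6
LOAD 2  : 9 -6 -6
NEG     : 9 -6 6
MUL     : 9 -36
MUL     : -324
DUP     : -324 -324
POP     : -324
DUP     : -324 -324
OVER    : -324 -324 -324
GT      : -324 0
POP     : -324
PUSH 10 : -324 10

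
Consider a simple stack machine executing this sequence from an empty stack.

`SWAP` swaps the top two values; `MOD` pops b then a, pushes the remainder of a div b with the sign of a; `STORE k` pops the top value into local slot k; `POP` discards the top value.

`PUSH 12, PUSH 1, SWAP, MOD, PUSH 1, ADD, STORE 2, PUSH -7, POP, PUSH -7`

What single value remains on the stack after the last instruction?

PUSH 12  12
PUSH 1   12 1
SWAP     1 12
MOD      1
PUSH 1   1 1
ADD      2
STORE 2  (empty)
PUSH -7  -7
POP      (empty)
PUSH -7  -7

-7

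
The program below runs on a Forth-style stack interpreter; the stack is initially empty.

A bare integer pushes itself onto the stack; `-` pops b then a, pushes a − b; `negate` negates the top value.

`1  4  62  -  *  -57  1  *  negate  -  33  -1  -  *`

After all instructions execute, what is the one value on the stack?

1       1
4       1 4
62      1 4 62
-       1 -58
*       -58
-57     -58 -57
1       -58 -57 1
*       -58 -57
negate  -58 57
-       -115
33      -115 33
-1      -115 33 -1
-       -115 34
*       -3910

-3910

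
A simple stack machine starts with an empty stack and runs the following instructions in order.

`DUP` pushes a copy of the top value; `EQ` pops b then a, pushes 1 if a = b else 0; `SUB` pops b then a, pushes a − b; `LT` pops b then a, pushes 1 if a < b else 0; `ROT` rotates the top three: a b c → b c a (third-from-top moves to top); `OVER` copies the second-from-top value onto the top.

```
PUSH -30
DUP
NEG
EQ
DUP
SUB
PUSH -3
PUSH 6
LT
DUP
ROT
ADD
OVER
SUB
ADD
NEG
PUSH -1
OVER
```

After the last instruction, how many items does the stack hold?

3

PUSH -30 → [-30]
DUP      → [-30, -30]
NEG      → [-30, 30]
EQ       → [0]
DUP      → [0, 0]
SUB      → [0]
PUSH -3  → [0, -3]
PUSH 6   → [0, -3, 6]
LT       → [0, 1]
DUP      → [0, 1, 1]
ROT      → [1, 1, 0]
ADD      → [1, 1]
OVER     → [1, 1, 1]
SUB      → [1, 0]
ADD      → [1]
NEG      → [-1]
PUSH -1  → [-1, -1]
OVER     → [-1, -1, -1]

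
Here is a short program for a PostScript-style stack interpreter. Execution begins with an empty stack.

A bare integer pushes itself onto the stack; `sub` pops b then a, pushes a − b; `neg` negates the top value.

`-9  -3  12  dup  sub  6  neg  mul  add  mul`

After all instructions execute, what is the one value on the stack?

27

-9   [-9]
-3   [-9, -3]
12   [-9, -3, 12]
dup  [-9, -3, 12, 12]
sub  [-9, -3, 0]
6    [-9, -3, 0, 6]
neg  [-9, -3, 0, -6]
mul  [-9, -3, 0]
add  [-9, -3]
mul  [27]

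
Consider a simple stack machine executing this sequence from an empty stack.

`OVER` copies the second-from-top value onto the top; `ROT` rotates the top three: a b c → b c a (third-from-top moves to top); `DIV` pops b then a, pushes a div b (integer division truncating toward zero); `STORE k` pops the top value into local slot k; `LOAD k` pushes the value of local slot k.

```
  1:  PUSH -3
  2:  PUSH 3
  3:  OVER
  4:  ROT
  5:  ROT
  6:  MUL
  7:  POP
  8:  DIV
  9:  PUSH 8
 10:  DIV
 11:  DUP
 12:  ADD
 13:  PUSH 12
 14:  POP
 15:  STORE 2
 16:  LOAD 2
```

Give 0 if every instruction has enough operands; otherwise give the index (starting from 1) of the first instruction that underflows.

PUSH -3 : [-3]
PUSH 3  : [-3, 3]
OVER    : [-3, 3, -3]
ROT     : [3, -3, -3]
ROT     : [-3, -3, 3]
MUL     : [-3, -9]
POP     : [-3]
DIV  — needs 2 operands, stack has 1 → underflow

8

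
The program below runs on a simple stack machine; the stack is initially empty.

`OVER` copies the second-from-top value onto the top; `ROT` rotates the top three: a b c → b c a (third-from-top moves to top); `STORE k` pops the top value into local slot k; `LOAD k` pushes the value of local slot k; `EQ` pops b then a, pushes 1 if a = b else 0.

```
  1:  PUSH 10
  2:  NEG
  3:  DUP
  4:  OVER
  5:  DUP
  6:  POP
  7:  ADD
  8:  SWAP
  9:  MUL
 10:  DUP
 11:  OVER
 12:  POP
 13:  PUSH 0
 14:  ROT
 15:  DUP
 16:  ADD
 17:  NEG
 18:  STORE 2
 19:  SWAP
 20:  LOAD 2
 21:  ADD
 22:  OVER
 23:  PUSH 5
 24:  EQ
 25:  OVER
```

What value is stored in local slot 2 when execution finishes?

PUSH 10 → 10
NEG     → -10
DUP     → -10 -10
OVER    → -10 -10 -10
DUP     → -10 -10 -10 -10
POP     → -10 -10 -10
ADD     → -10 -20
SWAP    → -20 -10
MUL     → 200
DUP     → 200 200
OVER    → 200 200 200
POP     → 200 200
PUSH 0  → 200 200 0
ROT     → 200 0 200
DUP     → 200 0 200 200
ADD     → 200 0 400
NEG     → 200 0 -400
STORE 2 → 200 0
SWAP    → 0 200
LOAD 2  → 0 200 -400
ADD     → 0 -200
OVER    → 0 -200 0
PUSH 5  → 0 -200 0 5
EQ      → 0 -200 0
OVER    → 0 -200 0 -200

-400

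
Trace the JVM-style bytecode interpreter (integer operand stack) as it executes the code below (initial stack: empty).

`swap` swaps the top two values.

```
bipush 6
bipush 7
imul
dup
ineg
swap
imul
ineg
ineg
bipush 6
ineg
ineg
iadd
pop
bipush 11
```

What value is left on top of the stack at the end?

bipush 6  → [6]
bipush 7  → [6, 7]
imul      → [42]
dup       → [42, 42]
ineg      → [42, -42]
swap      → [-42, 42]
imul      → [-1764]
ineg      → [1764]
ineg      → [-1764]
bipush 6  → [-1764, 6]
ineg      → [-1764, -6]
ineg      → [-1764, 6]
iadd      → [-1758]
pop       → []
bipush 11 → [11]

11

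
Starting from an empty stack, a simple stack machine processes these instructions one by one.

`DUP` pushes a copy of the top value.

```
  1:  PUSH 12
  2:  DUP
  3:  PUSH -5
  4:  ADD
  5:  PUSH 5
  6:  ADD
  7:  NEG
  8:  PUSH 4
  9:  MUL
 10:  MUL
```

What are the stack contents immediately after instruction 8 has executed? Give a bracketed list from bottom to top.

PUSH 12 → [12]
DUP     → [12, 12]
PUSH -5 → [12, 12, -5]
ADD     → [12, 7]
PUSH 5  → [12, 7, 5]
ADD     → [12, 12]
NEG     → [12, -12]
PUSH 4  → [12, -12, 4]

[12, -12, 4]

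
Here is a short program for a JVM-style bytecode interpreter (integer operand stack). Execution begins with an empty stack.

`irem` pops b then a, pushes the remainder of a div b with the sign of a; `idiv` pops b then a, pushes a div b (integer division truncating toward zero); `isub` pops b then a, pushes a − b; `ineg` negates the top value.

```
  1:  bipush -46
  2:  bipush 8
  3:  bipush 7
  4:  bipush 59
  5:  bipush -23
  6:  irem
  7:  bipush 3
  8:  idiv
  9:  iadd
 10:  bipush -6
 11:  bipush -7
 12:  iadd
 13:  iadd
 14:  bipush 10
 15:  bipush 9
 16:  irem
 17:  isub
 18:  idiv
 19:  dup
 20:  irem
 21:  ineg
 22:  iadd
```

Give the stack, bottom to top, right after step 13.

bipush -46 → [-46]
bipush 8   → [-46, 8]
bipush 7   → [-46, 8, 7]
bipush 59  → [-46, 8, 7, 59]
bipush -23 → [-46, 8, 7, 59, -23]
irem       → [-46, 8, 7, 13]
bipush 3   → [-46, 8, 7, 13, 3]
idiv       → [-46, 8, 7, 4]
iadd       → [-46, 8, 11]
bipush -6  → [-46, 8, 11, -6]
bipush -7  → [-46, 8, 11, -6, -7]
iadd       → [-46, 8, 11, -13]
iadd       → [-46, 8, -2]

[-46, 8, -2]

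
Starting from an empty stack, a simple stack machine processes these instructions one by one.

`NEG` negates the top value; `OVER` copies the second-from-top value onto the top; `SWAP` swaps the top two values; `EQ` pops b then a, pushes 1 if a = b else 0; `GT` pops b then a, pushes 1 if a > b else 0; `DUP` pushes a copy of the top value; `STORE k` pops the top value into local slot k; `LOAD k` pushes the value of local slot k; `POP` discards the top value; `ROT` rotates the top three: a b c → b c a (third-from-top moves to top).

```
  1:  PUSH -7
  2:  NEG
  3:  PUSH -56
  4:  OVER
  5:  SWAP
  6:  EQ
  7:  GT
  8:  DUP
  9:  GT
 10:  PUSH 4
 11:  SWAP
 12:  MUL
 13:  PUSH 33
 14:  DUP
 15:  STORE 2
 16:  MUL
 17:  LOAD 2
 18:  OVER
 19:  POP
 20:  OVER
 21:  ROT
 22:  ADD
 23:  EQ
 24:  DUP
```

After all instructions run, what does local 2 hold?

33

PUSH -7  -> [-7]
NEG      -> [7]
PUSH -56 -> [7, -56]
OVER     -> [7, -56, 7]
SWAP     -> [7, 7, -56]
EQ       -> [7, 0]
GT       -> [1]
DUP      -> [1, 1]
GT       -> [0]
PUSH 4   -> [0, 4]
SWAP     -> [4, 0]
MUL      -> [0]
PUSH 33  -> [0, 33]
DUP      -> [0, 33, 33]
STORE 2  -> [0, 33]
MUL      -> [0]
LOAD 2   -> [0, 33]
OVER     -> [0, 33, 0]
POP      -> [0, 33]
OVER     -> [0, 33, 0]
ROT      -> [33, 0, 0]
ADD      -> [33, 0]
EQ       -> [0]
DUP      -> [0, 0]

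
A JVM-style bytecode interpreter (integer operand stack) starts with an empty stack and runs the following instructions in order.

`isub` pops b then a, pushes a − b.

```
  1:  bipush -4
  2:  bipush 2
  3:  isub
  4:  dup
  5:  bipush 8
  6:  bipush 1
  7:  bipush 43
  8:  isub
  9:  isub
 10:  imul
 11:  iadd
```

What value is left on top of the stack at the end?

-306

bipush -4 : [-4]
bipush 2  : [-4, 2]
isub      : [-6]
dup       : [-6, -6]
bipush 8  : [-6, -6, 8]
bipush 1  : [-6, -6, 8, 1]
bipush 43 : [-6, -6, 8, 1, 43]
isub      : [-6, -6, 8, -42]
isub      : [-6, -6, 50]
imul      : [-6, -300]
iadd      : [-306]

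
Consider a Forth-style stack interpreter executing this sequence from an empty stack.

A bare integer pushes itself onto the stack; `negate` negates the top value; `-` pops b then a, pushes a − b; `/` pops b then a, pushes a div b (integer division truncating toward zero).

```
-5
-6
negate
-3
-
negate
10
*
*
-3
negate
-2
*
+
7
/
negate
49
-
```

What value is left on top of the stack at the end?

-5     → [-5]
-6     → [-5, -6]
negate → [-5, 6]
-3     → [-5, 6, -3]
-      → [-5, 9]
negate → [-5, -9]
10     → [-5, -9, 10]
*      → [-5, -90]
*      → [450]
-3     → [450, -3]
negate → [450, 3]
-2     → [450, 3, -2]
*      → [450, -6]
+      → [444]
7      → [444, 7]
/      → [63]
negate → [-63]
49     → [-63, 49]
-      → [-112]

-112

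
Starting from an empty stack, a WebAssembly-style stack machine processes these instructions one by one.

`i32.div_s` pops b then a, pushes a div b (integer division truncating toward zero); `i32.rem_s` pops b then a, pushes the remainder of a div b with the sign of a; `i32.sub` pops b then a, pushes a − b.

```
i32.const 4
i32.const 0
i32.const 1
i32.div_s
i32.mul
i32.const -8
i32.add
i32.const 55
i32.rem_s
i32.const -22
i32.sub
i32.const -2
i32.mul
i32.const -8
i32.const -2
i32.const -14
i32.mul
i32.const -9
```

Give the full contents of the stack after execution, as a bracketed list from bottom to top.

i32.const 4    4
i32.const 0    4 0
i32.const 1    4 0 1
i32.div_s      4 0
i32.mul        0
i32.const -8   0 -8
i32.add        -8
i32.const 55   -8 55
i32.rem_s      -8
i32.const -22  -8 -22
i32.sub        14
i32.const -2   14 -2
i32.mul        -28
i32.const -8   -28 -8
i32.const -2   -28 -8 -2
i32.const -14  -28 -8 -2 -14
i32.mul        -28 -8 28
i32.const -9   -28 -8 28 -9

[-28, -8, 28, -9]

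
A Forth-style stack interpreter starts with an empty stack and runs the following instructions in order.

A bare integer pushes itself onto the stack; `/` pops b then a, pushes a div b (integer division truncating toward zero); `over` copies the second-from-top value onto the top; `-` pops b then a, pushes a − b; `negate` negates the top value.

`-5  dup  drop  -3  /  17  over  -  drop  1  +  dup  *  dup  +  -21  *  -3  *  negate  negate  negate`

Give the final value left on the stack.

-504

-5     : -5
dup    : -5 -5
drop   : -5
-3     : -5 -3
/      : 1
17     : 1 17
over   : 1 17 1
-      : 1 16
drop   : 1
1      : 1 1
+      : 2
dup    : 2 2
*      : 4
dup    : 4 4
+      : 8
-21    : 8 -21
*      : -168
-3     : -168 -3
*      : 504
negate : -504
negate : 504
negate : -504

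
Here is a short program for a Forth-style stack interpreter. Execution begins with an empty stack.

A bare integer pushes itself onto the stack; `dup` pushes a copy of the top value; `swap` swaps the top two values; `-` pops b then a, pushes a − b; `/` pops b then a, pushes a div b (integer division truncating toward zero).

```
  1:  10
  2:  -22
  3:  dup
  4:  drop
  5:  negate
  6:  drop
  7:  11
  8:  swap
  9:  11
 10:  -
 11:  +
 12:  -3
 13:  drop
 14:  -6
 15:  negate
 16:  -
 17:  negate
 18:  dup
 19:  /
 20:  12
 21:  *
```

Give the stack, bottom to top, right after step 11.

10     : [10]
-22    : [10, -22]
dup    : [10, -22, -22]
drop   : [10, -22]
negate : [10, 22]
drop   : [10]
11     : [10, 11]
swap   : [11, 10]
11     : [11, 10, 11]
-      : [11, -1]
+      : [10]

[10]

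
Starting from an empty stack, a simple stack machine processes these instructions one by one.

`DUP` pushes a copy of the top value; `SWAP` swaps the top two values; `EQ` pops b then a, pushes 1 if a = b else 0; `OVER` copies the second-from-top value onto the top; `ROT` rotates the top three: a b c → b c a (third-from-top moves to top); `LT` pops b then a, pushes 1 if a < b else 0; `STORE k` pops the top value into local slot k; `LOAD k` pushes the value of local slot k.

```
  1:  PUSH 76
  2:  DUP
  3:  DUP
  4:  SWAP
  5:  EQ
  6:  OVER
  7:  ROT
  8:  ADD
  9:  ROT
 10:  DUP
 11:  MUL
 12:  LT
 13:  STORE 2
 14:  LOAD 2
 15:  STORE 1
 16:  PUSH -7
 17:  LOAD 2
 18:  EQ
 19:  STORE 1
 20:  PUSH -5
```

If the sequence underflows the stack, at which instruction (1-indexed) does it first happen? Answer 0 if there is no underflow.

9

PUSH 76 -> [76]
DUP     -> [76, 76]
DUP     -> [76, 76, 76]
SWAP    -> [76, 76, 76]
EQ      -> [76, 1]
OVER    -> [76, 1, 76]
ROT     -> [1, 76, 76]
ADD     -> [1, 152]
ROT  — needs 3 operands, stack has 2 → underflow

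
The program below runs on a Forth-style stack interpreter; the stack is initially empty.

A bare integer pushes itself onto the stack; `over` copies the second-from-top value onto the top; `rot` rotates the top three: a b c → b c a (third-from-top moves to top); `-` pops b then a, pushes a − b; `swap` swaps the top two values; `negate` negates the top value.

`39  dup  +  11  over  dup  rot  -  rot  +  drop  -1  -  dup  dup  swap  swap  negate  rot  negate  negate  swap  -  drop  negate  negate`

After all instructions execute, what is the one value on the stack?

39      39
dup     39 39
+       78
11      78 11
over    78 11 78
dup     78 11 78 78
rot     78 78 78 11
-       78 78 67
rot     78 67 78
+       78 145
drop    78
-1      78 -1
-       79
dup     79 79
dup     79 79 79
swap    79 79 79
swap    79 79 79
negate  79 79 -79
rot     79 -79 79
negate  79 -79 -79
negate  79 -79 79
swap    79 79 -79
-       79 158
drop    79
negate  -79
negate  79

79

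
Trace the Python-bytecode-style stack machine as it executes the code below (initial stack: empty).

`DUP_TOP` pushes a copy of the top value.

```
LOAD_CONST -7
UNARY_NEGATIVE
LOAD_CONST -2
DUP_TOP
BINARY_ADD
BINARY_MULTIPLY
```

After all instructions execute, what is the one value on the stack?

-28

LOAD_CONST -7   : [-7]
UNARY_NEGATIVE  : [7]
LOAD_CONST -2   : [7, -2]
DUP_TOP         : [7, -2, -2]
BINARY_ADD      : [7, -4]
BINARY_MULTIPLY : [-28]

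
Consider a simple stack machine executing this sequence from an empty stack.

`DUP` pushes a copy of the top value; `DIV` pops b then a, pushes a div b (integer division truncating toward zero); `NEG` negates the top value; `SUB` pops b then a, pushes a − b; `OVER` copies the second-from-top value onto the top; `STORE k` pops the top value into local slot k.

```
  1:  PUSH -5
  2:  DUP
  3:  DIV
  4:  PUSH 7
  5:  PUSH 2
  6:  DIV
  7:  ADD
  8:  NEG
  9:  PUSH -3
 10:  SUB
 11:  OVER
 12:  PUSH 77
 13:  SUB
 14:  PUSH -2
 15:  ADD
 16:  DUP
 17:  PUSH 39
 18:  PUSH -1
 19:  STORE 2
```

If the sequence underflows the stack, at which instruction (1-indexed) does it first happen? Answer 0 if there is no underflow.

PUSH -5 → -5
DUP     → -5 -5
DIV     → 1
PUSH 7  → 1 7
PUSH 2  → 1 7 2
DIV     → 1 3
ADD     → 4
NEG     → -4
PUSH -3 → -4 -3
SUB     → -1
OVER  — needs 2 operands, stack has 1 → underflow

11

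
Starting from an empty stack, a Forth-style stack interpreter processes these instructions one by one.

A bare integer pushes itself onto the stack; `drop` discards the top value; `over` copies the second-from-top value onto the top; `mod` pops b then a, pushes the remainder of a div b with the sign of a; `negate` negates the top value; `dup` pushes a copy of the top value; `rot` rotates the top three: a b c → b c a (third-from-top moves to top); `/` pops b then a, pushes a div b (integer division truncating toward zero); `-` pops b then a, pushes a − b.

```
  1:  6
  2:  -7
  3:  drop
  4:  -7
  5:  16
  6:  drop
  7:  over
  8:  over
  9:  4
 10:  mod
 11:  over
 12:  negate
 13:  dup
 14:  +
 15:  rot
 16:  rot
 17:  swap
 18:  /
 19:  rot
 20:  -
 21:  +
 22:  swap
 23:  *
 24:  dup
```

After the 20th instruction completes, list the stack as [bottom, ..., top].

[6, -12, 7]

6      → 6
-7     → 6 -7
drop   → 6
-7     → 6 -7
16     → 6 -7 16
drop   → 6 -7
over   → 6 -7 6
over   → 6 -7 6 -7
4      → 6 -7 6 -7 4
mod    → 6 -7 6 -3
over   → 6 -7 6 -3 6
negate → 6 -7 6 -3 -6
dup    → 6 -7 6 -3 -6 -6
+      → 6 -7 6 -3 -12
rot    → 6 -7 -3 -12 6
rot    → 6 -7 -12 6 -3
swap   → 6 -7 -12 -3 6
/      → 6 -7 -12 0
rot    → 6 -12 0 -7
-      → 6 -12 7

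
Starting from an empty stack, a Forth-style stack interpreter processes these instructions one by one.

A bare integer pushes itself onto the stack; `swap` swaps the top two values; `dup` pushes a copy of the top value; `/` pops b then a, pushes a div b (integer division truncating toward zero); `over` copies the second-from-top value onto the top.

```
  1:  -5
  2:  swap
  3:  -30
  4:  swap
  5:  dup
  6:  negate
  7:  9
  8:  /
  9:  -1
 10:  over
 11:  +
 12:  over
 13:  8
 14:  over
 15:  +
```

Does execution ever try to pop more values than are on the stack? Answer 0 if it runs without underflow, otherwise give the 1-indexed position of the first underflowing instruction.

-5 → [-5]
swap  — needs 2 operands, stack has 1 → underflow

2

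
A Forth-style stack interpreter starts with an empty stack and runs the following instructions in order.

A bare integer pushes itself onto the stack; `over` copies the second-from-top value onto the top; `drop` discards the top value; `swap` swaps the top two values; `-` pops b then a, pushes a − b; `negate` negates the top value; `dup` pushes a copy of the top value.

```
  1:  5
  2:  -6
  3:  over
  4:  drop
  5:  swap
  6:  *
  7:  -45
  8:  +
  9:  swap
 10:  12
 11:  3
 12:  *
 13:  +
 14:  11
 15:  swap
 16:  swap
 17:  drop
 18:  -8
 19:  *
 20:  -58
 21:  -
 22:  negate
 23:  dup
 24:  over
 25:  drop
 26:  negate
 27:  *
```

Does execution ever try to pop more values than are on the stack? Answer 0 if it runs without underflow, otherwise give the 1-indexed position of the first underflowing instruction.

9

5    : 5
-6   : 5 -6
over : 5 -6 5
drop : 5 -6
swap : -6 5
*    : -30
-45  : -30 -45
+    : -75
swap  — needs 2 operands, stack has 1 → underflow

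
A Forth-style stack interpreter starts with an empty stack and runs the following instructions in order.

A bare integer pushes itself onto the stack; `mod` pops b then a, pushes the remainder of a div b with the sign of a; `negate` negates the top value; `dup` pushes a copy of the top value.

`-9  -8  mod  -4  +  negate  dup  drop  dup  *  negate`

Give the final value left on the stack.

-25

-9     → -9
-8     → -9 -8
mod    → -1
-4     → -1 -4
+      → -5
negate → 5
dup    → 5 5
drop   → 5
dup    → 5 5
*      → 25
negate → -25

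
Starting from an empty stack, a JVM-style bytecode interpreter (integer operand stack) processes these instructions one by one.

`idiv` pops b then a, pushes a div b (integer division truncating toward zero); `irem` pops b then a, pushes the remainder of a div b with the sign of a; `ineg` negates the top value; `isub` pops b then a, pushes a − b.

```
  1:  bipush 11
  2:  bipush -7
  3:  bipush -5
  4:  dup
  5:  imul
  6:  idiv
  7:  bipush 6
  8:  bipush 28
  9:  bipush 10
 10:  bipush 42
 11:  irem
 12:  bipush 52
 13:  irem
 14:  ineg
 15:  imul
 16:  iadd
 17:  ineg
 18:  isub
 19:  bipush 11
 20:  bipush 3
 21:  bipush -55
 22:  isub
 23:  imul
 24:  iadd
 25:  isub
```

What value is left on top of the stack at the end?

bipush 11   11
bipush -7   11 -7
bipush -5   11 -7 -5
dup         11 -7 -5 -5
imul        11 -7 25
idiv        11 0
bipush 6    11 0 6
bipush 28   11 0 6 28
bipush 10   11 0 6 28 10
bipush 42   11 0 6 28 10 42
irem        11 0 6 28 10
bipush 52   11 0 6 28 10 52
irem        11 0 6 28 10
ineg        11 0 6 28 -10
imul        11 0 6 -280
iadd        11 0 -274
ineg        11 0 274
isub        11 -274
bipush 11   11 -274 11
bipush 3    11 -274 11 3
bipush -55  11 -274 11 3 -55
isub        11 -274 11 58
imul        11 -274 638
iadd        11 364
isub        -353

-353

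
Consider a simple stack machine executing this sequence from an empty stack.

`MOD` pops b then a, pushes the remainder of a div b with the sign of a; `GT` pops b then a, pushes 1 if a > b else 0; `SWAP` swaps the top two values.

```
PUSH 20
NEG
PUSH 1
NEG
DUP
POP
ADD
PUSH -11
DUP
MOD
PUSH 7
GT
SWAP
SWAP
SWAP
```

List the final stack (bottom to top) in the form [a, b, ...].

[0, -21]

PUSH 20   [20]
NEG       [-20]
PUSH 1    [-20, 1]
NEG       [-20, -1]
DUP       [-20, -1, -1]
POP       [-20, -1]
ADD       [-21]
PUSH -11  [-21, -11]
DUP       [-21, -11, -11]
MOD       [-21, 0]
PUSH 7    [-21, 0, 7]
GT        [-21, 0]
SWAP      [0, -21]
SWAP      [-21, 0]
SWAP      [0, -21]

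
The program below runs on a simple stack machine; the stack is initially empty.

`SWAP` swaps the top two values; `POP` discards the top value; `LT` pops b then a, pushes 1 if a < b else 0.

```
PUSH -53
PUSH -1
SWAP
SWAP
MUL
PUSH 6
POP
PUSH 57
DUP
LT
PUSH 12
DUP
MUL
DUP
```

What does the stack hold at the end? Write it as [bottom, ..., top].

[53, 0, 144, 144]

PUSH -53 : [-53]
PUSH -1  : [-53, -1]
SWAP     : [-1, -53]
SWAP     : [-53, -1]
MUL      : [53]
PUSH 6   : [53, 6]
POP      : [53]
PUSH 57  : [53, 57]
DUP      : [53, 57, 57]
LT       : [53, 0]
PUSH 12  : [53, 0, 12]
DUP      : [53, 0, 12, 12]
MUL      : [53, 0, 144]
DUP      : [53, 0, 144, 144]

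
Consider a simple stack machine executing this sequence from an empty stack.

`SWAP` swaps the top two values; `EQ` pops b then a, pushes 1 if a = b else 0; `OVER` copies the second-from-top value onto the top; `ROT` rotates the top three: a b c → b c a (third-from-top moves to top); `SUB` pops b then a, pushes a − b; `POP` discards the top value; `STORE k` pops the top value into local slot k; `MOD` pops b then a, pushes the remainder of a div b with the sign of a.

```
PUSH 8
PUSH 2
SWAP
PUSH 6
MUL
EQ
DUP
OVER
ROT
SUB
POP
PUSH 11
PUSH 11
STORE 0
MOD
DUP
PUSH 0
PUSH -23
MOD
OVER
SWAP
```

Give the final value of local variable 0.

11

PUSH 8   -> 8
PUSH 2   -> 8 2
SWAP     -> 2 8
PUSH 6   -> 2 8 6
MUL      -> 2 48
EQ       -> 0
DUP      -> 0 0
OVER     -> 0 0 0
ROT      -> 0 0 0
SUB      -> 0 0
POP      -> 0
PUSH 11  -> 0 11
PUSH 11  -> 0 11 11
STORE 0  -> 0 11
MOD      -> 0
DUP      -> 0 0
PUSH 0   -> 0 0 0
PUSH -23 -> 0 0 0 -23
MOD      -> 0 0 0
OVER     -> 0 0 0 0
SWAP     -> 0 0 0 0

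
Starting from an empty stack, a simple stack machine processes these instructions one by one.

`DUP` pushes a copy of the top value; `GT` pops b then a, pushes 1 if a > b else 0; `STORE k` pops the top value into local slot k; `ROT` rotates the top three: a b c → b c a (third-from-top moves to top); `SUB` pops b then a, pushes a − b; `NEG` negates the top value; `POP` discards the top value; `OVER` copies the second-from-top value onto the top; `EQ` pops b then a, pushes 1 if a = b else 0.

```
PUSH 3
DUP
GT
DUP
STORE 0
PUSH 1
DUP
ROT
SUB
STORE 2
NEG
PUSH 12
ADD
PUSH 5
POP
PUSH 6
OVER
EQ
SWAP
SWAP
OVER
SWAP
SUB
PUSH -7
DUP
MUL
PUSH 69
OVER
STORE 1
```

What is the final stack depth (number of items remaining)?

4

PUSH 3  : [3]
DUP     : [3, 3]
GT      : [0]
DUP     : [0, 0]
STORE 0 : [0]
PUSH 1  : [0, 1]
DUP     : [0, 1, 1]
ROT     : [1, 1, 0]
SUB     : [1, 1]
STORE 2 : [1]
NEG     : [-1]
PUSH 12 : [-1, 12]
ADD     : [11]
PUSH 5  : [11, 5]
POP     : [11]
PUSH 6  : [11, 6]
OVER    : [11, 6, 11]
EQ      : [11, 0]
SWAP    : [0, 11]
SWAP    : [11, 0]
OVER    : [11, 0, 11]
SWAP    : [11, 11, 0]
SUB     : [11, 11]
PUSH -7 : [11, 11, -7]
DUP     : [11, 11, -7, -7]
MUL     : [11, 11, 49]
PUSH 69 : [11, 11, 49, 69]
OVER    : [11, 11, 49, 69, 49]
STORE 1 : [11, 11, 49, 69]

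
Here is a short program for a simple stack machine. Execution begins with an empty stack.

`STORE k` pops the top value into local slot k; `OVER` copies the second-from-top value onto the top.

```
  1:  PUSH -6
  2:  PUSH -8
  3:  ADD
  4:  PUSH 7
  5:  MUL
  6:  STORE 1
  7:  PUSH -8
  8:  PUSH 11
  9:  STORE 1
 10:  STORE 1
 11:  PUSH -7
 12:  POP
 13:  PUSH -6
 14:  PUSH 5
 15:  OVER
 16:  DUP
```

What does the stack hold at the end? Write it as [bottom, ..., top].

PUSH -6  [-6]
PUSH -8  [-6, -8]
ADD      [-14]
PUSH 7   [-14, 7]
MUL      [-98]
STORE 1  []
PUSH -8  [-8]
PUSH 11  [-8, 11]
STORE 1  [-8]
STORE 1  []
PUSH -7  [-7]
POP      []
PUSH -6  [-6]
PUSH 5   [-6, 5]
OVER     [-6, 5, -6]
DUP      [-6, 5, -6, -6]

[-6, 5, -6, -6]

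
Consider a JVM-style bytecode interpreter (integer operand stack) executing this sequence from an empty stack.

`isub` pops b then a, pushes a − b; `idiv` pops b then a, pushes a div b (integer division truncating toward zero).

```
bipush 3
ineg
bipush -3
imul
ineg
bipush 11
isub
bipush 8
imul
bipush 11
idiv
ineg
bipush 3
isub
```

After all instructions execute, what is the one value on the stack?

bipush 3  : [3]
ineg      : [-3]
bipush -3 : [-3, -3]
imul      : [9]
ineg      : [-9]
bipush 11 : [-9, 11]
isub      : [-20]
bipush 8  : [-20, 8]
imul      : [-160]
bipush 11 : [-160, 11]
idiv      : [-14]
ineg      : [14]
bipush 3  : [14, 3]
isub      : [11]

11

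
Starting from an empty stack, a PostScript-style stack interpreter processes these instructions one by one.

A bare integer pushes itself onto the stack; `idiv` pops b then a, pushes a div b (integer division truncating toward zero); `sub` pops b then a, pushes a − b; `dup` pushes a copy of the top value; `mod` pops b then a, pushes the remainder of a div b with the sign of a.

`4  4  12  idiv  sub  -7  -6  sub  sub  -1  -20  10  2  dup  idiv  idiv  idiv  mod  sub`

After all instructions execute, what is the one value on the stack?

4    -> [4]
4    -> [4, 4]
12   -> [4, 4, 12]
idiv -> [4, 0]
sub  -> [4]
-7   -> [4, -7]
-6   -> [4, -7, -6]
sub  -> [4, -1]
sub  -> [5]
-1   -> [5, -1]
-20  -> [5, -1, -20]
10   -> [5, -1, -20, 10]
2    -> [5, -1, -20, 10, 2]
dup  -> [5, -1, -20, 10, 2, 2]
idiv -> [5, -1, -20, 10, 1]
idiv -> [5, -1, -20, 10]
idiv -> [5, -1, -2]
mod  -> [5, -1]
sub  -> [6]

6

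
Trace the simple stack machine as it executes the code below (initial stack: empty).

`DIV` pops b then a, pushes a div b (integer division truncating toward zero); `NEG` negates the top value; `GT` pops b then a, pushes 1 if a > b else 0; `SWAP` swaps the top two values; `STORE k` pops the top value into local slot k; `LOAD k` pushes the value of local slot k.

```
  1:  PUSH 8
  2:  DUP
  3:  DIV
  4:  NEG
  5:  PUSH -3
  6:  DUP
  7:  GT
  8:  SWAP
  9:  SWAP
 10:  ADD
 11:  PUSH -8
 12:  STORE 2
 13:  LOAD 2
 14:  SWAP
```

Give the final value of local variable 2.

-8

PUSH 8  → 8
DUP     → 8 8
DIV     → 1
NEG     → -1
PUSH -3 → -1 -3
DUP     → -1 -3 -3
GT      → -1 0
SWAP    → 0 -1
SWAP    → -1 0
ADD     → -1
PUSH -8 → -1 -8
STORE 2 → -1
LOAD 2  → -1 -8
SWAP    → -8 -1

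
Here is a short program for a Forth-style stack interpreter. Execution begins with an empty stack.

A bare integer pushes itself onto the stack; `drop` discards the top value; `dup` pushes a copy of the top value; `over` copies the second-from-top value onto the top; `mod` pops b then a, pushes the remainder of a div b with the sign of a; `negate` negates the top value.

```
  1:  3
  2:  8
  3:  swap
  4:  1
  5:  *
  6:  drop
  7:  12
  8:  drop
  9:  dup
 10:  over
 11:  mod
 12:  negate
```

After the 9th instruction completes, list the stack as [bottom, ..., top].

3    → 3
8    → 3 8
swap → 8 3
1    → 8 3 1
*    → 8 3
drop → 8
12   → 8 12
drop → 8
dup  → 8 8

[8, 8]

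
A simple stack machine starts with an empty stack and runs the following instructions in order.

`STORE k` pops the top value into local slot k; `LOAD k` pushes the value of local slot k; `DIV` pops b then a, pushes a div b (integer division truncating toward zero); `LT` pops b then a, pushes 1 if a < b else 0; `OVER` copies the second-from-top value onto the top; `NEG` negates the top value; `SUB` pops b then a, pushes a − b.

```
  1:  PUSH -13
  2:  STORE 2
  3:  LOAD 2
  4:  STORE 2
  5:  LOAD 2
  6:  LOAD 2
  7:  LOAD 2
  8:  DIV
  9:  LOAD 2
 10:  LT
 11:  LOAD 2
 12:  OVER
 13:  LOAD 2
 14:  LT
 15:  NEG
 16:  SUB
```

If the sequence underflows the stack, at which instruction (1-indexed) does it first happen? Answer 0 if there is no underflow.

PUSH -13 : [-13]
STORE 2  : []
LOAD 2   : [-13]
STORE 2  : []
LOAD 2   : [-13]
LOAD 2   : [-13, -13]
LOAD 2   : [-13, -13, -13]
DIV      : [-13, 1]
LOAD 2   : [-13, 1, -13]
LT       : [-13, 0]
LOAD 2   : [-13, 0, -13]
OVER     : [-13, 0, -13, 0]
LOAD 2   : [-13, 0, -13, 0, -13]
LT       : [-13, 0, -13, 0]
NEG      : [-13, 0, -13, 0]
SUB      : [-13, 0, -13]

0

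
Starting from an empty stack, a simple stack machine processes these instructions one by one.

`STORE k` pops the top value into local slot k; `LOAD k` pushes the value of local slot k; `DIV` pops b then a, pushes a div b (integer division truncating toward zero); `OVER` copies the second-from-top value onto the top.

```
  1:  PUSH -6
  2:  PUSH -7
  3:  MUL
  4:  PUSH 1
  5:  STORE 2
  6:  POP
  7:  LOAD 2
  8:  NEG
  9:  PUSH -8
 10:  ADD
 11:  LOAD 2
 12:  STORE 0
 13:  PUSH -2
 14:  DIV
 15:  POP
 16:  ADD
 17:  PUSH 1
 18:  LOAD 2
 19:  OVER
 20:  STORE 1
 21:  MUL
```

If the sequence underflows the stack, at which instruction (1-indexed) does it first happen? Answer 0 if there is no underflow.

PUSH -6  -6
PUSH -7  -6 -7
MUL      42
PUSH 1   42 1
STORE 2  42
POP      (empty)
LOAD 2   1
NEG      -1
PUSH -8  -1 -8
ADD      -9
LOAD 2   -9 1
STORE 0  -9
PUSH -2  -9 -2
DIV      4
POP      (empty)
ADD  — needs 2 operands, stack has 0 → underflow

16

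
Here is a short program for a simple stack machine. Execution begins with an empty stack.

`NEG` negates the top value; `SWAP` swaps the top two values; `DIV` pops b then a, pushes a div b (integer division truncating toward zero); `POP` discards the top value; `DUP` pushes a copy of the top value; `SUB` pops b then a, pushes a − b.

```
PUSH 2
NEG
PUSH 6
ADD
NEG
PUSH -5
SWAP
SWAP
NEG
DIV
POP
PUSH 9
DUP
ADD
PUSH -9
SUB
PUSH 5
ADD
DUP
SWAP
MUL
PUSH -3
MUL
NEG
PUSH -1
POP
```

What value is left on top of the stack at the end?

PUSH 2  → 2
NEG     → -2
PUSH 6  → -2 6
ADD     → 4
NEG     → -4
PUSH -5 → -4 -5
SWAP    → -5 -4
SWAP    → -4 -5
NEG     → -4 5
DIV     → 0
POP     → (empty)
PUSH 9  → 9
DUP     → 9 9
ADD     → 18
PUSH -9 → 18 -9
SUB     → 27
PUSH 5  → 27 5
ADD     → 32
DUP     → 32 32
SWAP    → 32 32
MUL     → 1024
PUSH -3 → 1024 -3
MUL     → -3072
NEG     → 3072
PUSH -1 → 3072 -1
POP     → 3072

3072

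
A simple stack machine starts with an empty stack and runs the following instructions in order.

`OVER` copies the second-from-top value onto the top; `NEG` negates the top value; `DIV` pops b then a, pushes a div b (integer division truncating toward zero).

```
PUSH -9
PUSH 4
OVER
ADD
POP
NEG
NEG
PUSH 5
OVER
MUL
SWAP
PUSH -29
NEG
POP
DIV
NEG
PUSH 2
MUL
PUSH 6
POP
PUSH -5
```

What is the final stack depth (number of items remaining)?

2

PUSH -9  : -9
PUSH 4   : -9 4
OVER     : -9 4 -9
ADD      : -9 -5
POP      : -9
NEG      : 9
NEG      : -9
PUSH 5   : -9 5
OVER     : -9 5 -9
MUL      : -9 -45
SWAP     : -45 -9
PUSH -29 : -45 -9 -29
NEG      : -45 -9 29
POP      : -45 -9
DIV      : 5
NEG      : -5
PUSH 2   : -5 2
MUL      : -10
PUSH 6   : -10 6
POP      : -10
PUSH -5  : -10 -5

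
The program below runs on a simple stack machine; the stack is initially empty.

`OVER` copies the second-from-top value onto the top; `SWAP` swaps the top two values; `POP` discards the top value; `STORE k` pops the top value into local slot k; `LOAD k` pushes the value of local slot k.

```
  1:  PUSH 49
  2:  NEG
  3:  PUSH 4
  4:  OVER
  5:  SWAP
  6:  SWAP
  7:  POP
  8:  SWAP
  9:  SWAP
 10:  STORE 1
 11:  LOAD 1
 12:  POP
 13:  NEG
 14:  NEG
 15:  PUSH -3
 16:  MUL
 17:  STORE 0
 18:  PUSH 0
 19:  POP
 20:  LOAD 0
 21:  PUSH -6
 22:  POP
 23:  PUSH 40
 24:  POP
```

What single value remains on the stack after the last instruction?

147

PUSH 49 → [49]
NEG     → [-49]
PUSH 4  → [-49, 4]
OVER    → [-49, 4, -49]
SWAP    → [-49, -49, 4]
SWAP    → [-49, 4, -49]
POP     → [-49, 4]
SWAP    → [4, -49]
SWAP    → [-49, 4]
STORE 1 → [-49]
LOAD 1  → [-49, 4]
POP     → [-49]
NEG     → [49]
NEG     → [-49]
PUSH -3 → [-49, -3]
MUL     → [147]
STORE 0 → []
PUSH 0  → [0]
POP     → []
LOAD 0  → [147]
PUSH -6 → [147, -6]
POP     → [147]
PUSH 40 → [147, 40]
POP     → [147]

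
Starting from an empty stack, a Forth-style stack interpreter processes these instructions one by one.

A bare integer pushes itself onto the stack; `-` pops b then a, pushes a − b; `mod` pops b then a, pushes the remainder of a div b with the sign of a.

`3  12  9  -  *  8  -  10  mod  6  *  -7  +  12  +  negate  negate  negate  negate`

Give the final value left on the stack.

11

3       [3]
12      [3, 12]
9       [3, 12, 9]
-       [3, 3]
*       [9]
8       [9, 8]
-       [1]
10      [1, 10]
mod     [1]
6       [1, 6]
*       [6]
-7      [6, -7]
+       [-1]
12      [-1, 12]
+       [11]
negate  [-11]
negate  [11]
negate  [-11]
negate  [11]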